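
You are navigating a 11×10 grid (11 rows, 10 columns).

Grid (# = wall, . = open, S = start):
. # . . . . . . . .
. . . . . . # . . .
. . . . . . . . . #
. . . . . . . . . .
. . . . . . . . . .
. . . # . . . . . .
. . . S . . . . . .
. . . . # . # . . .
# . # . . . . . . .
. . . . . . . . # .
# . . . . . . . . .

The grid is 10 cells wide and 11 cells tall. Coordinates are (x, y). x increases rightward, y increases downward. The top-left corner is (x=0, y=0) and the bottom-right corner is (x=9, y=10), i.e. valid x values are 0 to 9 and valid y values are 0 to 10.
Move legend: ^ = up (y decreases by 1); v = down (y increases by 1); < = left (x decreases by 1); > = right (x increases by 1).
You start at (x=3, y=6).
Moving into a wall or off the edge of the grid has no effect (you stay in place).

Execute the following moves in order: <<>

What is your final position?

Start: (x=3, y=6)
  < (left): (x=3, y=6) -> (x=2, y=6)
  < (left): (x=2, y=6) -> (x=1, y=6)
  > (right): (x=1, y=6) -> (x=2, y=6)
Final: (x=2, y=6)

Answer: Final position: (x=2, y=6)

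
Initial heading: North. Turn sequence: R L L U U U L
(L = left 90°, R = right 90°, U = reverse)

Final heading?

Answer: Final heading: North

Derivation:
Start: North
  R (right (90° clockwise)) -> East
  L (left (90° counter-clockwise)) -> North
  L (left (90° counter-clockwise)) -> West
  U (U-turn (180°)) -> East
  U (U-turn (180°)) -> West
  U (U-turn (180°)) -> East
  L (left (90° counter-clockwise)) -> North
Final: North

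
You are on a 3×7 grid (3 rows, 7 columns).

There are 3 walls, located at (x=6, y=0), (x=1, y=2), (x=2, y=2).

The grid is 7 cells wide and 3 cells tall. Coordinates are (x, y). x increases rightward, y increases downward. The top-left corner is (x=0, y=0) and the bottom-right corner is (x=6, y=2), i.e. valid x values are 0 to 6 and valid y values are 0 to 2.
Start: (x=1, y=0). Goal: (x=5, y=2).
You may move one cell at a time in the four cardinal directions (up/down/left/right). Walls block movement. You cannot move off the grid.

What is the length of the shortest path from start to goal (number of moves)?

Answer: Shortest path length: 6

Derivation:
BFS from (x=1, y=0) until reaching (x=5, y=2):
  Distance 0: (x=1, y=0)
  Distance 1: (x=0, y=0), (x=2, y=0), (x=1, y=1)
  Distance 2: (x=3, y=0), (x=0, y=1), (x=2, y=1)
  Distance 3: (x=4, y=0), (x=3, y=1), (x=0, y=2)
  Distance 4: (x=5, y=0), (x=4, y=1), (x=3, y=2)
  Distance 5: (x=5, y=1), (x=4, y=2)
  Distance 6: (x=6, y=1), (x=5, y=2)  <- goal reached here
One shortest path (6 moves): (x=1, y=0) -> (x=2, y=0) -> (x=3, y=0) -> (x=4, y=0) -> (x=5, y=0) -> (x=5, y=1) -> (x=5, y=2)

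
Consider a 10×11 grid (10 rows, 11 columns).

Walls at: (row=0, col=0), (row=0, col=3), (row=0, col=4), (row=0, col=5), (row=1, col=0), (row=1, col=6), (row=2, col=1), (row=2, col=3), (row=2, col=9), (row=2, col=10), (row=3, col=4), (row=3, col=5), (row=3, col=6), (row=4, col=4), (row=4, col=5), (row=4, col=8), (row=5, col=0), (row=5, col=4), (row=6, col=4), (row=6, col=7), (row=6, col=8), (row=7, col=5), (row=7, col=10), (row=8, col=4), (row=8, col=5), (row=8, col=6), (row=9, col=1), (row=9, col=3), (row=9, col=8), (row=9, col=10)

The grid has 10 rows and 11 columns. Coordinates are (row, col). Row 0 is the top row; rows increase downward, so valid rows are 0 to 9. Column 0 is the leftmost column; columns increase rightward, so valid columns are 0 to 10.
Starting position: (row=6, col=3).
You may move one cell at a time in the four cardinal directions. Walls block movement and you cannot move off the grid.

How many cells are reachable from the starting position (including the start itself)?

BFS flood-fill from (row=6, col=3):
  Distance 0: (row=6, col=3)
  Distance 1: (row=5, col=3), (row=6, col=2), (row=7, col=3)
  Distance 2: (row=4, col=3), (row=5, col=2), (row=6, col=1), (row=7, col=2), (row=7, col=4), (row=8, col=3)
  Distance 3: (row=3, col=3), (row=4, col=2), (row=5, col=1), (row=6, col=0), (row=7, col=1), (row=8, col=2)
  Distance 4: (row=3, col=2), (row=4, col=1), (row=7, col=0), (row=8, col=1), (row=9, col=2)
  Distance 5: (row=2, col=2), (row=3, col=1), (row=4, col=0), (row=8, col=0)
  Distance 6: (row=1, col=2), (row=3, col=0), (row=9, col=0)
  Distance 7: (row=0, col=2), (row=1, col=1), (row=1, col=3), (row=2, col=0)
  Distance 8: (row=0, col=1), (row=1, col=4)
  Distance 9: (row=1, col=5), (row=2, col=4)
  Distance 10: (row=2, col=5)
  Distance 11: (row=2, col=6)
  Distance 12: (row=2, col=7)
  Distance 13: (row=1, col=7), (row=2, col=8), (row=3, col=7)
  Distance 14: (row=0, col=7), (row=1, col=8), (row=3, col=8), (row=4, col=7)
  Distance 15: (row=0, col=6), (row=0, col=8), (row=1, col=9), (row=3, col=9), (row=4, col=6), (row=5, col=7)
  Distance 16: (row=0, col=9), (row=1, col=10), (row=3, col=10), (row=4, col=9), (row=5, col=6), (row=5, col=8)
  Distance 17: (row=0, col=10), (row=4, col=10), (row=5, col=5), (row=5, col=9), (row=6, col=6)
  Distance 18: (row=5, col=10), (row=6, col=5), (row=6, col=9), (row=7, col=6)
  Distance 19: (row=6, col=10), (row=7, col=7), (row=7, col=9)
  Distance 20: (row=7, col=8), (row=8, col=7), (row=8, col=9)
  Distance 21: (row=8, col=8), (row=8, col=10), (row=9, col=7), (row=9, col=9)
  Distance 22: (row=9, col=6)
  Distance 23: (row=9, col=5)
  Distance 24: (row=9, col=4)
Total reachable: 80 (grid has 80 open cells total)

Answer: Reachable cells: 80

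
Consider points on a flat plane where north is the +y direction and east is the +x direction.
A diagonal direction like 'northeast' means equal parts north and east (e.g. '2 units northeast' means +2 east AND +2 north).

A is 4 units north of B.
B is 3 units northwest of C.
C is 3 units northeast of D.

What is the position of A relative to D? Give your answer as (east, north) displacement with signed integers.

Answer: A is at (east=0, north=10) relative to D.

Derivation:
Place D at the origin (east=0, north=0).
  C is 3 units northeast of D: delta (east=+3, north=+3); C at (east=3, north=3).
  B is 3 units northwest of C: delta (east=-3, north=+3); B at (east=0, north=6).
  A is 4 units north of B: delta (east=+0, north=+4); A at (east=0, north=10).
Therefore A relative to D: (east=0, north=10).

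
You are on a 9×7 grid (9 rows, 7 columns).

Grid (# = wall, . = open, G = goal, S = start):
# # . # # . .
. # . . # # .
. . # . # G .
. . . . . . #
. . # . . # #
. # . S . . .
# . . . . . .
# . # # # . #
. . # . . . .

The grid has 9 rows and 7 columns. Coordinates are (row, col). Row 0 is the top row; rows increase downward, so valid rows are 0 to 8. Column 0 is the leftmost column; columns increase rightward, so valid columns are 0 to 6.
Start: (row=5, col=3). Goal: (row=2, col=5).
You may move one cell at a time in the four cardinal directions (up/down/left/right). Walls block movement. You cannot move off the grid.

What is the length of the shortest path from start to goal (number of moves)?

BFS from (row=5, col=3) until reaching (row=2, col=5):
  Distance 0: (row=5, col=3)
  Distance 1: (row=4, col=3), (row=5, col=2), (row=5, col=4), (row=6, col=3)
  Distance 2: (row=3, col=3), (row=4, col=4), (row=5, col=5), (row=6, col=2), (row=6, col=4)
  Distance 3: (row=2, col=3), (row=3, col=2), (row=3, col=4), (row=5, col=6), (row=6, col=1), (row=6, col=5)
  Distance 4: (row=1, col=3), (row=3, col=1), (row=3, col=5), (row=6, col=6), (row=7, col=1), (row=7, col=5)
  Distance 5: (row=1, col=2), (row=2, col=1), (row=2, col=5), (row=3, col=0), (row=4, col=1), (row=8, col=1), (row=8, col=5)  <- goal reached here
One shortest path (5 moves): (row=5, col=3) -> (row=5, col=4) -> (row=4, col=4) -> (row=3, col=4) -> (row=3, col=5) -> (row=2, col=5)

Answer: Shortest path length: 5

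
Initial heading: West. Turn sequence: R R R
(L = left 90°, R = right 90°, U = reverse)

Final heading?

Start: West
  R (right (90° clockwise)) -> North
  R (right (90° clockwise)) -> East
  R (right (90° clockwise)) -> South
Final: South

Answer: Final heading: South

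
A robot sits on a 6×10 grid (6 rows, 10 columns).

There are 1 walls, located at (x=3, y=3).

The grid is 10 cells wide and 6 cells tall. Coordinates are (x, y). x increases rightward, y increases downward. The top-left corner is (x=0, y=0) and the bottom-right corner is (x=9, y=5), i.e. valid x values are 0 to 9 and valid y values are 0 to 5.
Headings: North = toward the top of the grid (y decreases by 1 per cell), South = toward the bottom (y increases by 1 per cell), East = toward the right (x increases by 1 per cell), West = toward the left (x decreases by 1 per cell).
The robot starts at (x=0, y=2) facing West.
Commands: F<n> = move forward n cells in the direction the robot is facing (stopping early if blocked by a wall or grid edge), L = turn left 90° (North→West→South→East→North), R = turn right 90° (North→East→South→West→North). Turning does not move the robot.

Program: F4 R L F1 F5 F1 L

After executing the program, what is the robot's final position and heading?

Start: (x=0, y=2), facing West
  F4: move forward 0/4 (blocked), now at (x=0, y=2)
  R: turn right, now facing North
  L: turn left, now facing West
  F1: move forward 0/1 (blocked), now at (x=0, y=2)
  F5: move forward 0/5 (blocked), now at (x=0, y=2)
  F1: move forward 0/1 (blocked), now at (x=0, y=2)
  L: turn left, now facing South
Final: (x=0, y=2), facing South

Answer: Final position: (x=0, y=2), facing South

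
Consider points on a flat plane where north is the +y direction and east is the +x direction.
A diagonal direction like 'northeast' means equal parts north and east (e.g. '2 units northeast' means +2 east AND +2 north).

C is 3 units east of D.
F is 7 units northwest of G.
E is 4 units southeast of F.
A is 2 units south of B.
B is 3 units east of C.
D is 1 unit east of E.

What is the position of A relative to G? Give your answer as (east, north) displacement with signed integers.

Answer: A is at (east=4, north=1) relative to G.

Derivation:
Place G at the origin (east=0, north=0).
  F is 7 units northwest of G: delta (east=-7, north=+7); F at (east=-7, north=7).
  E is 4 units southeast of F: delta (east=+4, north=-4); E at (east=-3, north=3).
  D is 1 unit east of E: delta (east=+1, north=+0); D at (east=-2, north=3).
  C is 3 units east of D: delta (east=+3, north=+0); C at (east=1, north=3).
  B is 3 units east of C: delta (east=+3, north=+0); B at (east=4, north=3).
  A is 2 units south of B: delta (east=+0, north=-2); A at (east=4, north=1).
Therefore A relative to G: (east=4, north=1).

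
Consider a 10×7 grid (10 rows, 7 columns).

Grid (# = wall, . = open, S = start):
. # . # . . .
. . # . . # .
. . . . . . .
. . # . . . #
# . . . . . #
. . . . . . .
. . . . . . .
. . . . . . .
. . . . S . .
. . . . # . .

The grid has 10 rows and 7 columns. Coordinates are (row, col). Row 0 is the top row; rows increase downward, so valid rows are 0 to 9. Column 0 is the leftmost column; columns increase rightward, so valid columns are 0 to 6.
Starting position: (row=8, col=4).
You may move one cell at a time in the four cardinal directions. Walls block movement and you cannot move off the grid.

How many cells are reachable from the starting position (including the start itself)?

BFS flood-fill from (row=8, col=4):
  Distance 0: (row=8, col=4)
  Distance 1: (row=7, col=4), (row=8, col=3), (row=8, col=5)
  Distance 2: (row=6, col=4), (row=7, col=3), (row=7, col=5), (row=8, col=2), (row=8, col=6), (row=9, col=3), (row=9, col=5)
  Distance 3: (row=5, col=4), (row=6, col=3), (row=6, col=5), (row=7, col=2), (row=7, col=6), (row=8, col=1), (row=9, col=2), (row=9, col=6)
  Distance 4: (row=4, col=4), (row=5, col=3), (row=5, col=5), (row=6, col=2), (row=6, col=6), (row=7, col=1), (row=8, col=0), (row=9, col=1)
  Distance 5: (row=3, col=4), (row=4, col=3), (row=4, col=5), (row=5, col=2), (row=5, col=6), (row=6, col=1), (row=7, col=0), (row=9, col=0)
  Distance 6: (row=2, col=4), (row=3, col=3), (row=3, col=5), (row=4, col=2), (row=5, col=1), (row=6, col=0)
  Distance 7: (row=1, col=4), (row=2, col=3), (row=2, col=5), (row=4, col=1), (row=5, col=0)
  Distance 8: (row=0, col=4), (row=1, col=3), (row=2, col=2), (row=2, col=6), (row=3, col=1)
  Distance 9: (row=0, col=5), (row=1, col=6), (row=2, col=1), (row=3, col=0)
  Distance 10: (row=0, col=6), (row=1, col=1), (row=2, col=0)
  Distance 11: (row=1, col=0)
  Distance 12: (row=0, col=0)
Total reachable: 60 (grid has 61 open cells total)

Answer: Reachable cells: 60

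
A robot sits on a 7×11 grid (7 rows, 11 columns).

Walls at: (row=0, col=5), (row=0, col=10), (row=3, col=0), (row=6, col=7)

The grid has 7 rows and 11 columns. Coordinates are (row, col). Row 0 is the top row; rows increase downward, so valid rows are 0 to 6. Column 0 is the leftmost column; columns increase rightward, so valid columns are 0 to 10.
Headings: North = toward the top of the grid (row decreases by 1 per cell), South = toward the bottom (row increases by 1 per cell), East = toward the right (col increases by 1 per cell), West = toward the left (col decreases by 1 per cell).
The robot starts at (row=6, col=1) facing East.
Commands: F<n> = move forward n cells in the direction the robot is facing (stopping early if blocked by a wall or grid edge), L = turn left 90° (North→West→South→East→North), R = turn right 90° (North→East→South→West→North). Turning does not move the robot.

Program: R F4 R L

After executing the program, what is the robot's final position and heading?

Start: (row=6, col=1), facing East
  R: turn right, now facing South
  F4: move forward 0/4 (blocked), now at (row=6, col=1)
  R: turn right, now facing West
  L: turn left, now facing South
Final: (row=6, col=1), facing South

Answer: Final position: (row=6, col=1), facing South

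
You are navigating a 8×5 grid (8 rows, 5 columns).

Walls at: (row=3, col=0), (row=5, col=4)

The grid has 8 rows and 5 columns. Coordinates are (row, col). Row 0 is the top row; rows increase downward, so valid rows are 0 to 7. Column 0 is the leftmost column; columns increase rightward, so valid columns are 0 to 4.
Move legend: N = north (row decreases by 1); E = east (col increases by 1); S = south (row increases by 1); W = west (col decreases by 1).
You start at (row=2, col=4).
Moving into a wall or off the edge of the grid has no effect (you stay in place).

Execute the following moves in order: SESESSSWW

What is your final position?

Start: (row=2, col=4)
  S (south): (row=2, col=4) -> (row=3, col=4)
  E (east): blocked, stay at (row=3, col=4)
  S (south): (row=3, col=4) -> (row=4, col=4)
  E (east): blocked, stay at (row=4, col=4)
  [×3]S (south): blocked, stay at (row=4, col=4)
  W (west): (row=4, col=4) -> (row=4, col=3)
  W (west): (row=4, col=3) -> (row=4, col=2)
Final: (row=4, col=2)

Answer: Final position: (row=4, col=2)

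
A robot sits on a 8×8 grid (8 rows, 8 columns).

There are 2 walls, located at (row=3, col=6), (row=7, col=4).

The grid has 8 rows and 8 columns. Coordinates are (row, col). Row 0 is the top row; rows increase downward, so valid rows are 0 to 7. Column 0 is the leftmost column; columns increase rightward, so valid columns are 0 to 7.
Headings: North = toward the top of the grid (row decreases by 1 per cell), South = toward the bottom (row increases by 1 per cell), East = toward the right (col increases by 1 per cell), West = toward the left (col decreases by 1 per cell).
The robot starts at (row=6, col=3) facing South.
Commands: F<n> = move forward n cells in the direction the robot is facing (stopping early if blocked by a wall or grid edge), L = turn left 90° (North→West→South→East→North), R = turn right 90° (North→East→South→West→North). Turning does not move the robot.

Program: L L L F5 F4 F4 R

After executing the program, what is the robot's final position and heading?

Start: (row=6, col=3), facing South
  L: turn left, now facing East
  L: turn left, now facing North
  L: turn left, now facing West
  F5: move forward 3/5 (blocked), now at (row=6, col=0)
  F4: move forward 0/4 (blocked), now at (row=6, col=0)
  F4: move forward 0/4 (blocked), now at (row=6, col=0)
  R: turn right, now facing North
Final: (row=6, col=0), facing North

Answer: Final position: (row=6, col=0), facing North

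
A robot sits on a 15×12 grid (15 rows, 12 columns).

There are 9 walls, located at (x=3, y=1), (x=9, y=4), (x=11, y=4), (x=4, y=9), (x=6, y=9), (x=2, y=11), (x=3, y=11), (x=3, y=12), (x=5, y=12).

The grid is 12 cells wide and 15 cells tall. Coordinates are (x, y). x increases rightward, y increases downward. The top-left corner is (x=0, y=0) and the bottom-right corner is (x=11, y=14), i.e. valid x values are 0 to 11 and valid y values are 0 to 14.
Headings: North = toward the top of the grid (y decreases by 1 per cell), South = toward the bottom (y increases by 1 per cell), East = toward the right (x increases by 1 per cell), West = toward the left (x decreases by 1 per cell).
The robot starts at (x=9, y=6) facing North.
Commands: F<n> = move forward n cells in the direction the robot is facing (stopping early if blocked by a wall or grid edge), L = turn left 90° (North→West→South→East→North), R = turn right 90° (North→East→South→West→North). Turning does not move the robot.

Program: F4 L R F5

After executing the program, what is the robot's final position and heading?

Answer: Final position: (x=9, y=5), facing North

Derivation:
Start: (x=9, y=6), facing North
  F4: move forward 1/4 (blocked), now at (x=9, y=5)
  L: turn left, now facing West
  R: turn right, now facing North
  F5: move forward 0/5 (blocked), now at (x=9, y=5)
Final: (x=9, y=5), facing North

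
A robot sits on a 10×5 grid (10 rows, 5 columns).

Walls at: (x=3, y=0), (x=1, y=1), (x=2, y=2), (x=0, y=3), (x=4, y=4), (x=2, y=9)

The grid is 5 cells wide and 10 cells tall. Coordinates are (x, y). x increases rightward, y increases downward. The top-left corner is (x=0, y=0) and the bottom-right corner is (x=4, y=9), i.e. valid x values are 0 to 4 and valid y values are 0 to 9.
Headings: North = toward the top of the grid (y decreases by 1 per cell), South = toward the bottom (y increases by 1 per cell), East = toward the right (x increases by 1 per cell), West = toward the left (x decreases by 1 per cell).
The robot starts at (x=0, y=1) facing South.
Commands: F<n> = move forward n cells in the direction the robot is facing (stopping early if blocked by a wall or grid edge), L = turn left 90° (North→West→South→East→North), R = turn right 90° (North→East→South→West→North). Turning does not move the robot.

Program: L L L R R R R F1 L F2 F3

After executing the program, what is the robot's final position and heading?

Answer: Final position: (x=0, y=2), facing South

Derivation:
Start: (x=0, y=1), facing South
  L: turn left, now facing East
  L: turn left, now facing North
  L: turn left, now facing West
  R: turn right, now facing North
  R: turn right, now facing East
  R: turn right, now facing South
  R: turn right, now facing West
  F1: move forward 0/1 (blocked), now at (x=0, y=1)
  L: turn left, now facing South
  F2: move forward 1/2 (blocked), now at (x=0, y=2)
  F3: move forward 0/3 (blocked), now at (x=0, y=2)
Final: (x=0, y=2), facing South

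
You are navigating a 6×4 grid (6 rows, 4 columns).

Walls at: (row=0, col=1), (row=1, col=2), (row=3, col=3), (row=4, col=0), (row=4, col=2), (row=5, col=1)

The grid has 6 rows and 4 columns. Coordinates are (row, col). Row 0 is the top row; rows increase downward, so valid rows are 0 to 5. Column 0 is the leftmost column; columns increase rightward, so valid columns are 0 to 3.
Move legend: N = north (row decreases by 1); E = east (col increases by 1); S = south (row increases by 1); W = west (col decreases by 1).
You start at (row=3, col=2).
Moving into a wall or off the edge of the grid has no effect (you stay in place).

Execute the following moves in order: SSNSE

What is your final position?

Answer: Final position: (row=3, col=2)

Derivation:
Start: (row=3, col=2)
  S (south): blocked, stay at (row=3, col=2)
  S (south): blocked, stay at (row=3, col=2)
  N (north): (row=3, col=2) -> (row=2, col=2)
  S (south): (row=2, col=2) -> (row=3, col=2)
  E (east): blocked, stay at (row=3, col=2)
Final: (row=3, col=2)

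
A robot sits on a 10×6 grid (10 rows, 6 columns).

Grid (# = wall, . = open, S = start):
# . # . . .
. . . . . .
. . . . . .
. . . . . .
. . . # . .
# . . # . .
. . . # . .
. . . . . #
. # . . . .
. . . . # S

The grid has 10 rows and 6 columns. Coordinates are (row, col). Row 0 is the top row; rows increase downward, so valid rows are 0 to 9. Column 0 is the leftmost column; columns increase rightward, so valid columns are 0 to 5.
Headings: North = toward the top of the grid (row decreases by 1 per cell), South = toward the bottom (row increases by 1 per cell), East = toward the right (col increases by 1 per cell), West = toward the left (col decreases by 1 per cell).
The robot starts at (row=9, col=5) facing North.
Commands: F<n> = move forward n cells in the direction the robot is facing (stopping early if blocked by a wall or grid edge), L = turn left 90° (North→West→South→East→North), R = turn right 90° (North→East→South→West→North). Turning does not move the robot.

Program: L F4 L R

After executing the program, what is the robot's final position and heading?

Answer: Final position: (row=9, col=5), facing West

Derivation:
Start: (row=9, col=5), facing North
  L: turn left, now facing West
  F4: move forward 0/4 (blocked), now at (row=9, col=5)
  L: turn left, now facing South
  R: turn right, now facing West
Final: (row=9, col=5), facing West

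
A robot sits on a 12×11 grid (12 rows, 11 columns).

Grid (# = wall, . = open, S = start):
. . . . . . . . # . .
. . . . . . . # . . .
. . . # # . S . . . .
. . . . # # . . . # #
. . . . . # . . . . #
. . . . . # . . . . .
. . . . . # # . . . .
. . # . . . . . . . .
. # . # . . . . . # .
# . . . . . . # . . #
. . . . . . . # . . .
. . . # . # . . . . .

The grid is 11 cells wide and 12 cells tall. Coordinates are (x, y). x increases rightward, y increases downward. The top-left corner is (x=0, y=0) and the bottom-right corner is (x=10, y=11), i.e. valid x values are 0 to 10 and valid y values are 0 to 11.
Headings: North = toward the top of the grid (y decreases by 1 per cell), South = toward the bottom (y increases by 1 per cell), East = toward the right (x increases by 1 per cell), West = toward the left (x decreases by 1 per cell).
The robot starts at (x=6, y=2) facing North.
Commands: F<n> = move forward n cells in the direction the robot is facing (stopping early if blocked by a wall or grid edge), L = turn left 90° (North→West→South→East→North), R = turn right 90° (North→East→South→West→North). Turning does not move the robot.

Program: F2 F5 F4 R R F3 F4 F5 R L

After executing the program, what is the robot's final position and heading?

Answer: Final position: (x=6, y=5), facing South

Derivation:
Start: (x=6, y=2), facing North
  F2: move forward 2, now at (x=6, y=0)
  F5: move forward 0/5 (blocked), now at (x=6, y=0)
  F4: move forward 0/4 (blocked), now at (x=6, y=0)
  R: turn right, now facing East
  R: turn right, now facing South
  F3: move forward 3, now at (x=6, y=3)
  F4: move forward 2/4 (blocked), now at (x=6, y=5)
  F5: move forward 0/5 (blocked), now at (x=6, y=5)
  R: turn right, now facing West
  L: turn left, now facing South
Final: (x=6, y=5), facing South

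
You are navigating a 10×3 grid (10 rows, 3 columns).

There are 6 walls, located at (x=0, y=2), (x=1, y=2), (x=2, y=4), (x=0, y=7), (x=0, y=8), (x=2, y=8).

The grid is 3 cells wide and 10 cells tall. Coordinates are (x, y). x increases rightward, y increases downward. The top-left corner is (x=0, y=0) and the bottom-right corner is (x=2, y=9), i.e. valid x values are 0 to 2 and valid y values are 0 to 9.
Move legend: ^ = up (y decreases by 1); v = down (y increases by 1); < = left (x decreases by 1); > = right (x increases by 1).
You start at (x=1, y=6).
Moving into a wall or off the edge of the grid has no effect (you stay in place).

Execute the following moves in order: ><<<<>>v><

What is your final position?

Answer: Final position: (x=1, y=7)

Derivation:
Start: (x=1, y=6)
  > (right): (x=1, y=6) -> (x=2, y=6)
  < (left): (x=2, y=6) -> (x=1, y=6)
  < (left): (x=1, y=6) -> (x=0, y=6)
  < (left): blocked, stay at (x=0, y=6)
  < (left): blocked, stay at (x=0, y=6)
  > (right): (x=0, y=6) -> (x=1, y=6)
  > (right): (x=1, y=6) -> (x=2, y=6)
  v (down): (x=2, y=6) -> (x=2, y=7)
  > (right): blocked, stay at (x=2, y=7)
  < (left): (x=2, y=7) -> (x=1, y=7)
Final: (x=1, y=7)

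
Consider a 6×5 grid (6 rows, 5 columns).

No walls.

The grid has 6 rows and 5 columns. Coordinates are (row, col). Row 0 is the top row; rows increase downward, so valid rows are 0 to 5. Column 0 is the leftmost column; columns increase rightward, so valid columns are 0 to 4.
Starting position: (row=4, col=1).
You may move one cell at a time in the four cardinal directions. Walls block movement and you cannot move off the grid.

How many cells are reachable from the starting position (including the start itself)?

BFS flood-fill from (row=4, col=1):
  Distance 0: (row=4, col=1)
  Distance 1: (row=3, col=1), (row=4, col=0), (row=4, col=2), (row=5, col=1)
  Distance 2: (row=2, col=1), (row=3, col=0), (row=3, col=2), (row=4, col=3), (row=5, col=0), (row=5, col=2)
  Distance 3: (row=1, col=1), (row=2, col=0), (row=2, col=2), (row=3, col=3), (row=4, col=4), (row=5, col=3)
  Distance 4: (row=0, col=1), (row=1, col=0), (row=1, col=2), (row=2, col=3), (row=3, col=4), (row=5, col=4)
  Distance 5: (row=0, col=0), (row=0, col=2), (row=1, col=3), (row=2, col=4)
  Distance 6: (row=0, col=3), (row=1, col=4)
  Distance 7: (row=0, col=4)
Total reachable: 30 (grid has 30 open cells total)

Answer: Reachable cells: 30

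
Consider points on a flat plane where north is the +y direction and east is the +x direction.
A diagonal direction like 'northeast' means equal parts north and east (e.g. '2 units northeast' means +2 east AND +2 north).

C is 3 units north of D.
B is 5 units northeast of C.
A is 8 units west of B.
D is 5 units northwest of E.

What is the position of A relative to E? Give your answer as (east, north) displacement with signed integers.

Answer: A is at (east=-8, north=13) relative to E.

Derivation:
Place E at the origin (east=0, north=0).
  D is 5 units northwest of E: delta (east=-5, north=+5); D at (east=-5, north=5).
  C is 3 units north of D: delta (east=+0, north=+3); C at (east=-5, north=8).
  B is 5 units northeast of C: delta (east=+5, north=+5); B at (east=0, north=13).
  A is 8 units west of B: delta (east=-8, north=+0); A at (east=-8, north=13).
Therefore A relative to E: (east=-8, north=13).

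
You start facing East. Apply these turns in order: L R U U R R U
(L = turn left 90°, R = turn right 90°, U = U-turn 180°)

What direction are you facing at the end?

Answer: Final heading: East

Derivation:
Start: East
  L (left (90° counter-clockwise)) -> North
  R (right (90° clockwise)) -> East
  U (U-turn (180°)) -> West
  U (U-turn (180°)) -> East
  R (right (90° clockwise)) -> South
  R (right (90° clockwise)) -> West
  U (U-turn (180°)) -> East
Final: East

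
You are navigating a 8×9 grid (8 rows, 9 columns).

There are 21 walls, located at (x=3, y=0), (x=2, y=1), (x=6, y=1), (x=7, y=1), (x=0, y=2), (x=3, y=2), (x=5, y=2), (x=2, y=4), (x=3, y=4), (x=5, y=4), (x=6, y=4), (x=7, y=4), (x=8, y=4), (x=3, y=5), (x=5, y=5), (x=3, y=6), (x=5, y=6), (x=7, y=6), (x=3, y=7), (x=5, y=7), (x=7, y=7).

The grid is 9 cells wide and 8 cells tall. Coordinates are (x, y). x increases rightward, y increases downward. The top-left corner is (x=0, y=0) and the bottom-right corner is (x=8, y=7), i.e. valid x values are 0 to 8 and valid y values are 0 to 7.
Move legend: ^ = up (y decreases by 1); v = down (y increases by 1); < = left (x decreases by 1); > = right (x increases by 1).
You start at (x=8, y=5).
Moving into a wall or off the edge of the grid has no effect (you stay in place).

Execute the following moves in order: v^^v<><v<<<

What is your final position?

Start: (x=8, y=5)
  v (down): (x=8, y=5) -> (x=8, y=6)
  ^ (up): (x=8, y=6) -> (x=8, y=5)
  ^ (up): blocked, stay at (x=8, y=5)
  v (down): (x=8, y=5) -> (x=8, y=6)
  < (left): blocked, stay at (x=8, y=6)
  > (right): blocked, stay at (x=8, y=6)
  < (left): blocked, stay at (x=8, y=6)
  v (down): (x=8, y=6) -> (x=8, y=7)
  [×3]< (left): blocked, stay at (x=8, y=7)
Final: (x=8, y=7)

Answer: Final position: (x=8, y=7)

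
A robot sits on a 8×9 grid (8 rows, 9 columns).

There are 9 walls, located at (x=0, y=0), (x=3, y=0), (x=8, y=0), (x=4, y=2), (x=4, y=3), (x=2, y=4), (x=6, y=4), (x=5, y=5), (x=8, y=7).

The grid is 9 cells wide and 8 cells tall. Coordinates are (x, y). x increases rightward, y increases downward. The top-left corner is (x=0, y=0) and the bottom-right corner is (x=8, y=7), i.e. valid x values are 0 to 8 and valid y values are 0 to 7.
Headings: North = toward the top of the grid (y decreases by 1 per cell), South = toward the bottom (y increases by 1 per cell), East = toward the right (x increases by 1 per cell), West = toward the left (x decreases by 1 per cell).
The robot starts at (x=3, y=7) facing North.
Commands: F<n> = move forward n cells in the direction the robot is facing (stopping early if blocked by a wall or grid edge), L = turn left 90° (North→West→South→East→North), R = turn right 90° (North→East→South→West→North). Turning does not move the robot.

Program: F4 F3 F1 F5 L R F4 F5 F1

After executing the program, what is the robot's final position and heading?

Start: (x=3, y=7), facing North
  F4: move forward 4, now at (x=3, y=3)
  F3: move forward 2/3 (blocked), now at (x=3, y=1)
  F1: move forward 0/1 (blocked), now at (x=3, y=1)
  F5: move forward 0/5 (blocked), now at (x=3, y=1)
  L: turn left, now facing West
  R: turn right, now facing North
  F4: move forward 0/4 (blocked), now at (x=3, y=1)
  F5: move forward 0/5 (blocked), now at (x=3, y=1)
  F1: move forward 0/1 (blocked), now at (x=3, y=1)
Final: (x=3, y=1), facing North

Answer: Final position: (x=3, y=1), facing North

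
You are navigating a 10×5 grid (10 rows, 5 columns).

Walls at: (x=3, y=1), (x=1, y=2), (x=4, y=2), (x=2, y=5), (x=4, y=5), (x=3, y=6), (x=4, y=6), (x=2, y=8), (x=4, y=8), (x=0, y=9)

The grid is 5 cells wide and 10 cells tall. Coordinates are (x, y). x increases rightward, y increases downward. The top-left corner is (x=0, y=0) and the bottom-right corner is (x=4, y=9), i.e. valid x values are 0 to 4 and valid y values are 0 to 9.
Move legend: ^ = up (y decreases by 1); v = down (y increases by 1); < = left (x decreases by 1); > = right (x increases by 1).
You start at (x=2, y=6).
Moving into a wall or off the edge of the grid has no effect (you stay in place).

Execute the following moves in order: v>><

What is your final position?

Answer: Final position: (x=3, y=7)

Derivation:
Start: (x=2, y=6)
  v (down): (x=2, y=6) -> (x=2, y=7)
  > (right): (x=2, y=7) -> (x=3, y=7)
  > (right): (x=3, y=7) -> (x=4, y=7)
  < (left): (x=4, y=7) -> (x=3, y=7)
Final: (x=3, y=7)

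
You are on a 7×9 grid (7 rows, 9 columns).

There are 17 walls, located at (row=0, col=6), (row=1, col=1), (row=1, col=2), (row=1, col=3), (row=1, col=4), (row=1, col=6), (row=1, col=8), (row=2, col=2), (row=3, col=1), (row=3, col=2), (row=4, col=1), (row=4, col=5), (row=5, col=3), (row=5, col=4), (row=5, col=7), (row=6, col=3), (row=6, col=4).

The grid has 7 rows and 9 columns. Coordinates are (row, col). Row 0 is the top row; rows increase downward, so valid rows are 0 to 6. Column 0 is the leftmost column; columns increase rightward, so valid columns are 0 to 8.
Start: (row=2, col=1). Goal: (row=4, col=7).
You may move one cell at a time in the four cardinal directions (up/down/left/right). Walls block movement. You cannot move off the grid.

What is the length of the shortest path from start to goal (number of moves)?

BFS from (row=2, col=1) until reaching (row=4, col=7):
  Distance 0: (row=2, col=1)
  Distance 1: (row=2, col=0)
  Distance 2: (row=1, col=0), (row=3, col=0)
  Distance 3: (row=0, col=0), (row=4, col=0)
  Distance 4: (row=0, col=1), (row=5, col=0)
  Distance 5: (row=0, col=2), (row=5, col=1), (row=6, col=0)
  Distance 6: (row=0, col=3), (row=5, col=2), (row=6, col=1)
  Distance 7: (row=0, col=4), (row=4, col=2), (row=6, col=2)
  Distance 8: (row=0, col=5), (row=4, col=3)
  Distance 9: (row=1, col=5), (row=3, col=3), (row=4, col=4)
  Distance 10: (row=2, col=3), (row=2, col=5), (row=3, col=4)
  Distance 11: (row=2, col=4), (row=2, col=6), (row=3, col=5)
  Distance 12: (row=2, col=7), (row=3, col=6)
  Distance 13: (row=1, col=7), (row=2, col=8), (row=3, col=7), (row=4, col=6)
  Distance 14: (row=0, col=7), (row=3, col=8), (row=4, col=7), (row=5, col=6)  <- goal reached here
One shortest path (14 moves): (row=2, col=1) -> (row=2, col=0) -> (row=1, col=0) -> (row=0, col=0) -> (row=0, col=1) -> (row=0, col=2) -> (row=0, col=3) -> (row=0, col=4) -> (row=0, col=5) -> (row=1, col=5) -> (row=2, col=5) -> (row=2, col=6) -> (row=2, col=7) -> (row=3, col=7) -> (row=4, col=7)

Answer: Shortest path length: 14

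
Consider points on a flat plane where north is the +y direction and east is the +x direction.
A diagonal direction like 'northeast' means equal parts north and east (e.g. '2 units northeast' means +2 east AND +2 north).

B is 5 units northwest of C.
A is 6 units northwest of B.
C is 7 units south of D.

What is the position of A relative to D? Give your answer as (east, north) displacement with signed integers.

Place D at the origin (east=0, north=0).
  C is 7 units south of D: delta (east=+0, north=-7); C at (east=0, north=-7).
  B is 5 units northwest of C: delta (east=-5, north=+5); B at (east=-5, north=-2).
  A is 6 units northwest of B: delta (east=-6, north=+6); A at (east=-11, north=4).
Therefore A relative to D: (east=-11, north=4).

Answer: A is at (east=-11, north=4) relative to D.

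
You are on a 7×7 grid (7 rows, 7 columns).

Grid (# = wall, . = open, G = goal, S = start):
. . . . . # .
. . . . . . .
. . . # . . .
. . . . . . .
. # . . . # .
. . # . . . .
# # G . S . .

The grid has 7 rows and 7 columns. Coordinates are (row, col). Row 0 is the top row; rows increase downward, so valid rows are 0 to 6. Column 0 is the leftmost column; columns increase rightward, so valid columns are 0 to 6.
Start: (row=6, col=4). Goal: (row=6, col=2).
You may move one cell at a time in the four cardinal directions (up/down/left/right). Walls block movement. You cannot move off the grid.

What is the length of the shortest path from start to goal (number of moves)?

BFS from (row=6, col=4) until reaching (row=6, col=2):
  Distance 0: (row=6, col=4)
  Distance 1: (row=5, col=4), (row=6, col=3), (row=6, col=5)
  Distance 2: (row=4, col=4), (row=5, col=3), (row=5, col=5), (row=6, col=2), (row=6, col=6)  <- goal reached here
One shortest path (2 moves): (row=6, col=4) -> (row=6, col=3) -> (row=6, col=2)

Answer: Shortest path length: 2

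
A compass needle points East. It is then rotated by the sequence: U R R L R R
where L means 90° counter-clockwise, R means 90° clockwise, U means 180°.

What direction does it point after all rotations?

Start: East
  U (U-turn (180°)) -> West
  R (right (90° clockwise)) -> North
  R (right (90° clockwise)) -> East
  L (left (90° counter-clockwise)) -> North
  R (right (90° clockwise)) -> East
  R (right (90° clockwise)) -> South
Final: South

Answer: Final heading: South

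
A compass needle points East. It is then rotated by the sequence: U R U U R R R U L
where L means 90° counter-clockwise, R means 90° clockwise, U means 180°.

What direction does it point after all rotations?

Start: East
  U (U-turn (180°)) -> West
  R (right (90° clockwise)) -> North
  U (U-turn (180°)) -> South
  U (U-turn (180°)) -> North
  R (right (90° clockwise)) -> East
  R (right (90° clockwise)) -> South
  R (right (90° clockwise)) -> West
  U (U-turn (180°)) -> East
  L (left (90° counter-clockwise)) -> North
Final: North

Answer: Final heading: North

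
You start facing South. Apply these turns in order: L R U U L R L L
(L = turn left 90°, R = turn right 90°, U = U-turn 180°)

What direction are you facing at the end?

Answer: Final heading: North

Derivation:
Start: South
  L (left (90° counter-clockwise)) -> East
  R (right (90° clockwise)) -> South
  U (U-turn (180°)) -> North
  U (U-turn (180°)) -> South
  L (left (90° counter-clockwise)) -> East
  R (right (90° clockwise)) -> South
  L (left (90° counter-clockwise)) -> East
  L (left (90° counter-clockwise)) -> North
Final: North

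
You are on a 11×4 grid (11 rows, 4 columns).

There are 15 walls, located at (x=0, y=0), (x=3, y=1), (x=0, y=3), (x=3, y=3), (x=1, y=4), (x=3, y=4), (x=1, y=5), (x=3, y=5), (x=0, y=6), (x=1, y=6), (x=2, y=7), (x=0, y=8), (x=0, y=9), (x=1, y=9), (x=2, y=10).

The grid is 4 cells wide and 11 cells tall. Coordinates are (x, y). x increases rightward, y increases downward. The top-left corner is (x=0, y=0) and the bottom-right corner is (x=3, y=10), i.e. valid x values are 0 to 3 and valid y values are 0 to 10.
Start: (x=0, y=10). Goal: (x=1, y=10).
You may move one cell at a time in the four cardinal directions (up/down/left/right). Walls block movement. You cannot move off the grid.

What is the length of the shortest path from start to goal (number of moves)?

Answer: Shortest path length: 1

Derivation:
BFS from (x=0, y=10) until reaching (x=1, y=10):
  Distance 0: (x=0, y=10)
  Distance 1: (x=1, y=10)  <- goal reached here
One shortest path (1 moves): (x=0, y=10) -> (x=1, y=10)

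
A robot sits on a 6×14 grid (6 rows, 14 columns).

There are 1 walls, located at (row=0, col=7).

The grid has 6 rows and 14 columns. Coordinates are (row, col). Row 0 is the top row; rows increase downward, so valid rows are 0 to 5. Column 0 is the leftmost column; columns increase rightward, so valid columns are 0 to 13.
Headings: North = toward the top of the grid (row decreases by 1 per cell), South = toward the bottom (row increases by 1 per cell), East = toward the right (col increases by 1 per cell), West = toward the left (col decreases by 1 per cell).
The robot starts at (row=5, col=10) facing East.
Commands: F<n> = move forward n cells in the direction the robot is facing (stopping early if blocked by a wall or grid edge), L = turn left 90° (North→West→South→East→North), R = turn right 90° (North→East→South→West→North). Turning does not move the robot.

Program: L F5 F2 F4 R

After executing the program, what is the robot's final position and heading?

Answer: Final position: (row=0, col=10), facing East

Derivation:
Start: (row=5, col=10), facing East
  L: turn left, now facing North
  F5: move forward 5, now at (row=0, col=10)
  F2: move forward 0/2 (blocked), now at (row=0, col=10)
  F4: move forward 0/4 (blocked), now at (row=0, col=10)
  R: turn right, now facing East
Final: (row=0, col=10), facing East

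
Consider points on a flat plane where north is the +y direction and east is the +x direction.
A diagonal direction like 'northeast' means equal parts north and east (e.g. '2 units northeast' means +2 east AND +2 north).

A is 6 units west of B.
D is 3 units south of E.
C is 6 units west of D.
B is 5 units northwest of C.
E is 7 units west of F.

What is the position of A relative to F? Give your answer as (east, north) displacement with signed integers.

Answer: A is at (east=-24, north=2) relative to F.

Derivation:
Place F at the origin (east=0, north=0).
  E is 7 units west of F: delta (east=-7, north=+0); E at (east=-7, north=0).
  D is 3 units south of E: delta (east=+0, north=-3); D at (east=-7, north=-3).
  C is 6 units west of D: delta (east=-6, north=+0); C at (east=-13, north=-3).
  B is 5 units northwest of C: delta (east=-5, north=+5); B at (east=-18, north=2).
  A is 6 units west of B: delta (east=-6, north=+0); A at (east=-24, north=2).
Therefore A relative to F: (east=-24, north=2).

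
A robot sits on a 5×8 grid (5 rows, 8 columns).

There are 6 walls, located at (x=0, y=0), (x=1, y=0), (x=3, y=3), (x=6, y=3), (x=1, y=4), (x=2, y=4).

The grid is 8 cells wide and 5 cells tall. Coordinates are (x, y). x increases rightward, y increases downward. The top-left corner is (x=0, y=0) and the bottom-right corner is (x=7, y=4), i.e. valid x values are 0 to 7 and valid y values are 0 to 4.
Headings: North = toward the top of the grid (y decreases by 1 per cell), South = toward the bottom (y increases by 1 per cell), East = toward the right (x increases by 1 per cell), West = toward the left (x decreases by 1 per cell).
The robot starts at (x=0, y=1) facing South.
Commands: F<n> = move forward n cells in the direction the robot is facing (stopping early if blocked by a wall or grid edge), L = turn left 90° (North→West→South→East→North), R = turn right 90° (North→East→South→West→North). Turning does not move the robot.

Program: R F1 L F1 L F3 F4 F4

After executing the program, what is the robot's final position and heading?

Start: (x=0, y=1), facing South
  R: turn right, now facing West
  F1: move forward 0/1 (blocked), now at (x=0, y=1)
  L: turn left, now facing South
  F1: move forward 1, now at (x=0, y=2)
  L: turn left, now facing East
  F3: move forward 3, now at (x=3, y=2)
  F4: move forward 4, now at (x=7, y=2)
  F4: move forward 0/4 (blocked), now at (x=7, y=2)
Final: (x=7, y=2), facing East

Answer: Final position: (x=7, y=2), facing East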